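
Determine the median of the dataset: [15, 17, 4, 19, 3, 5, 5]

5

Step 1: Sort the data in ascending order: [3, 4, 5, 5, 15, 17, 19]
Step 2: The number of values is n = 7.
Step 3: Since n is odd, the median is the middle value at position 4: 5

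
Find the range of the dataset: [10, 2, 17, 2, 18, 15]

16

Step 1: Identify the maximum value: max = 18
Step 2: Identify the minimum value: min = 2
Step 3: Range = max - min = 18 - 2 = 16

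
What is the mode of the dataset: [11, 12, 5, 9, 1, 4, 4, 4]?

4

Step 1: Count the frequency of each value:
  1: appears 1 time(s)
  4: appears 3 time(s)
  5: appears 1 time(s)
  9: appears 1 time(s)
  11: appears 1 time(s)
  12: appears 1 time(s)
Step 2: The value 4 appears most frequently (3 times).
Step 3: Mode = 4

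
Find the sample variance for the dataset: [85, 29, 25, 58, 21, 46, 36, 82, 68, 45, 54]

479.6909

Step 1: Compute the mean: (85 + 29 + 25 + 58 + 21 + 46 + 36 + 82 + 68 + 45 + 54) / 11 = 49.9091
Step 2: Compute squared deviations from the mean:
  (85 - 49.9091)^2 = 1231.3719
  (29 - 49.9091)^2 = 437.1901
  (25 - 49.9091)^2 = 620.4628
  (58 - 49.9091)^2 = 65.4628
  (21 - 49.9091)^2 = 835.7355
  (46 - 49.9091)^2 = 15.281
  (36 - 49.9091)^2 = 193.4628
  (82 - 49.9091)^2 = 1029.8264
  (68 - 49.9091)^2 = 327.281
  (45 - 49.9091)^2 = 24.0992
  (54 - 49.9091)^2 = 16.7355
Step 3: Sum of squared deviations = 4796.9091
Step 4: Sample variance = 4796.9091 / 10 = 479.6909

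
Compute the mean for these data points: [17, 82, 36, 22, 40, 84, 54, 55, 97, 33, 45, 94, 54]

54.8462

Step 1: Sum all values: 17 + 82 + 36 + 22 + 40 + 84 + 54 + 55 + 97 + 33 + 45 + 94 + 54 = 713
Step 2: Count the number of values: n = 13
Step 3: Mean = sum / n = 713 / 13 = 54.8462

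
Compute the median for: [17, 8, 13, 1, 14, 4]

10.5

Step 1: Sort the data in ascending order: [1, 4, 8, 13, 14, 17]
Step 2: The number of values is n = 6.
Step 3: Since n is even, the median is the average of positions 3 and 4:
  Median = (8 + 13) / 2 = 10.5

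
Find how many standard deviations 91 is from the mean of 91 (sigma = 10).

0

Step 1: Recall the z-score formula: z = (x - mu) / sigma
Step 2: Substitute values: z = (91 - 91) / 10
Step 3: z = 0 / 10 = 0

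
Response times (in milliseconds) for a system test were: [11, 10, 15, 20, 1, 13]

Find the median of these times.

12

Step 1: Sort the data in ascending order: [1, 10, 11, 13, 15, 20]
Step 2: The number of values is n = 6.
Step 3: Since n is even, the median is the average of positions 3 and 4:
  Median = (11 + 13) / 2 = 12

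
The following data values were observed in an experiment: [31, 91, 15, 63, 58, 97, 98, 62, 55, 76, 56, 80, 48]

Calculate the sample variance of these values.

608.8077

Step 1: Compute the mean: (31 + 91 + 15 + 63 + 58 + 97 + 98 + 62 + 55 + 76 + 56 + 80 + 48) / 13 = 63.8462
Step 2: Compute squared deviations from the mean:
  (31 - 63.8462)^2 = 1078.8698
  (91 - 63.8462)^2 = 737.3314
  (15 - 63.8462)^2 = 2385.9467
  (63 - 63.8462)^2 = 0.716
  (58 - 63.8462)^2 = 34.1775
  (97 - 63.8462)^2 = 1099.1775
  (98 - 63.8462)^2 = 1166.4852
  (62 - 63.8462)^2 = 3.4083
  (55 - 63.8462)^2 = 78.2544
  (76 - 63.8462)^2 = 147.716
  (56 - 63.8462)^2 = 61.5621
  (80 - 63.8462)^2 = 260.9467
  (48 - 63.8462)^2 = 251.1006
Step 3: Sum of squared deviations = 7305.6923
Step 4: Sample variance = 7305.6923 / 12 = 608.8077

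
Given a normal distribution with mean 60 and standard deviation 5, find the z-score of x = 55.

-1

Step 1: Recall the z-score formula: z = (x - mu) / sigma
Step 2: Substitute values: z = (55 - 60) / 5
Step 3: z = -5 / 5 = -1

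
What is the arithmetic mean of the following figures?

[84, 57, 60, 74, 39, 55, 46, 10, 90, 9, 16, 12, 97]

49.9231

Step 1: Sum all values: 84 + 57 + 60 + 74 + 39 + 55 + 46 + 10 + 90 + 9 + 16 + 12 + 97 = 649
Step 2: Count the number of values: n = 13
Step 3: Mean = sum / n = 649 / 13 = 49.9231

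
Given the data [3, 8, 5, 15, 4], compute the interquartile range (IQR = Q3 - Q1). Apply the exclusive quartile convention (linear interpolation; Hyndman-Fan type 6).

8

Step 1: Sort the data: [3, 4, 5, 8, 15]
Step 2: n = 5
Step 3: Using the exclusive quartile method:
  Q1 = 3.5
  Q2 (median) = 5
  Q3 = 11.5
  IQR = Q3 - Q1 = 11.5 - 3.5 = 8
Step 4: IQR = 8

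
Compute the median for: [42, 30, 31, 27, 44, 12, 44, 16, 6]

30

Step 1: Sort the data in ascending order: [6, 12, 16, 27, 30, 31, 42, 44, 44]
Step 2: The number of values is n = 9.
Step 3: Since n is odd, the median is the middle value at position 5: 30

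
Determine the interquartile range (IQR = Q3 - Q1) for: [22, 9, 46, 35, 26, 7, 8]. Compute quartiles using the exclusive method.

27

Step 1: Sort the data: [7, 8, 9, 22, 26, 35, 46]
Step 2: n = 7
Step 3: Using the exclusive quartile method:
  Q1 = 8
  Q2 (median) = 22
  Q3 = 35
  IQR = Q3 - Q1 = 35 - 8 = 27
Step 4: IQR = 27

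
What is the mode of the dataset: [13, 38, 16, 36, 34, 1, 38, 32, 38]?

38

Step 1: Count the frequency of each value:
  1: appears 1 time(s)
  13: appears 1 time(s)
  16: appears 1 time(s)
  32: appears 1 time(s)
  34: appears 1 time(s)
  36: appears 1 time(s)
  38: appears 3 time(s)
Step 2: The value 38 appears most frequently (3 times).
Step 3: Mode = 38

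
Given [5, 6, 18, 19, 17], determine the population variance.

38

Step 1: Compute the mean: (5 + 6 + 18 + 19 + 17) / 5 = 13
Step 2: Compute squared deviations from the mean:
  (5 - 13)^2 = 64
  (6 - 13)^2 = 49
  (18 - 13)^2 = 25
  (19 - 13)^2 = 36
  (17 - 13)^2 = 16
Step 3: Sum of squared deviations = 190
Step 4: Population variance = 190 / 5 = 38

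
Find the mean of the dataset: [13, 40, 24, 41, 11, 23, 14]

23.7143

Step 1: Sum all values: 13 + 40 + 24 + 41 + 11 + 23 + 14 = 166
Step 2: Count the number of values: n = 7
Step 3: Mean = sum / n = 166 / 7 = 23.7143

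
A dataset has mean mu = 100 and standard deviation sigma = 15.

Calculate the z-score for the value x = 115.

1

Step 1: Recall the z-score formula: z = (x - mu) / sigma
Step 2: Substitute values: z = (115 - 100) / 15
Step 3: z = 15 / 15 = 1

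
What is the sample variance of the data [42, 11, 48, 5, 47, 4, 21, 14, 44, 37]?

325.3444

Step 1: Compute the mean: (42 + 11 + 48 + 5 + 47 + 4 + 21 + 14 + 44 + 37) / 10 = 27.3
Step 2: Compute squared deviations from the mean:
  (42 - 27.3)^2 = 216.09
  (11 - 27.3)^2 = 265.69
  (48 - 27.3)^2 = 428.49
  (5 - 27.3)^2 = 497.29
  (47 - 27.3)^2 = 388.09
  (4 - 27.3)^2 = 542.89
  (21 - 27.3)^2 = 39.69
  (14 - 27.3)^2 = 176.89
  (44 - 27.3)^2 = 278.89
  (37 - 27.3)^2 = 94.09
Step 3: Sum of squared deviations = 2928.1
Step 4: Sample variance = 2928.1 / 9 = 325.3444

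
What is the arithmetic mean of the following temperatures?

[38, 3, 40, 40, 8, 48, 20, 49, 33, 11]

29

Step 1: Sum all values: 38 + 3 + 40 + 40 + 8 + 48 + 20 + 49 + 33 + 11 = 290
Step 2: Count the number of values: n = 10
Step 3: Mean = sum / n = 290 / 10 = 29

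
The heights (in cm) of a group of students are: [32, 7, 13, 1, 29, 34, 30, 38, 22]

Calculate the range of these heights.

37

Step 1: Identify the maximum value: max = 38
Step 2: Identify the minimum value: min = 1
Step 3: Range = max - min = 38 - 1 = 37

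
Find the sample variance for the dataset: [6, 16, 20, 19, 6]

47.8

Step 1: Compute the mean: (6 + 16 + 20 + 19 + 6) / 5 = 13.4
Step 2: Compute squared deviations from the mean:
  (6 - 13.4)^2 = 54.76
  (16 - 13.4)^2 = 6.76
  (20 - 13.4)^2 = 43.56
  (19 - 13.4)^2 = 31.36
  (6 - 13.4)^2 = 54.76
Step 3: Sum of squared deviations = 191.2
Step 4: Sample variance = 191.2 / 4 = 47.8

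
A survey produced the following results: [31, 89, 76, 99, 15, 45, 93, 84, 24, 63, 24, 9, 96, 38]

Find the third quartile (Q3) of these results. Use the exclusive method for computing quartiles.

90

Step 1: Sort the data: [9, 15, 24, 24, 31, 38, 45, 63, 76, 84, 89, 93, 96, 99]
Step 2: n = 14
Step 3: Using the exclusive quartile method:
  Q1 = 24
  Q2 (median) = 54
  Q3 = 90
  IQR = Q3 - Q1 = 90 - 24 = 66
Step 4: Q3 = 90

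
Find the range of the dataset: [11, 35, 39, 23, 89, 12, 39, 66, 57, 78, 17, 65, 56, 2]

87

Step 1: Identify the maximum value: max = 89
Step 2: Identify the minimum value: min = 2
Step 3: Range = max - min = 89 - 2 = 87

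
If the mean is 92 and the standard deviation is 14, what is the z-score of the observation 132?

2.8571

Step 1: Recall the z-score formula: z = (x - mu) / sigma
Step 2: Substitute values: z = (132 - 92) / 14
Step 3: z = 40 / 14 = 2.8571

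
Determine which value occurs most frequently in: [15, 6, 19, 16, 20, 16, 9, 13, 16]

16

Step 1: Count the frequency of each value:
  6: appears 1 time(s)
  9: appears 1 time(s)
  13: appears 1 time(s)
  15: appears 1 time(s)
  16: appears 3 time(s)
  19: appears 1 time(s)
  20: appears 1 time(s)
Step 2: The value 16 appears most frequently (3 times).
Step 3: Mode = 16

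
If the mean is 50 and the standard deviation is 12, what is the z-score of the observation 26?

-2

Step 1: Recall the z-score formula: z = (x - mu) / sigma
Step 2: Substitute values: z = (26 - 50) / 12
Step 3: z = -24 / 12 = -2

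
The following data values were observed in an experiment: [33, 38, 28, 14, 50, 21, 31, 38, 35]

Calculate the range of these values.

36

Step 1: Identify the maximum value: max = 50
Step 2: Identify the minimum value: min = 14
Step 3: Range = max - min = 50 - 14 = 36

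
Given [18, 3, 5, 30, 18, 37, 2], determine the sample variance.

188.4762

Step 1: Compute the mean: (18 + 3 + 5 + 30 + 18 + 37 + 2) / 7 = 16.1429
Step 2: Compute squared deviations from the mean:
  (18 - 16.1429)^2 = 3.449
  (3 - 16.1429)^2 = 172.7347
  (5 - 16.1429)^2 = 124.1633
  (30 - 16.1429)^2 = 192.0204
  (18 - 16.1429)^2 = 3.449
  (37 - 16.1429)^2 = 435.0204
  (2 - 16.1429)^2 = 200.0204
Step 3: Sum of squared deviations = 1130.8571
Step 4: Sample variance = 1130.8571 / 6 = 188.4762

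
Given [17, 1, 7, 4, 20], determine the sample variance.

68.7

Step 1: Compute the mean: (17 + 1 + 7 + 4 + 20) / 5 = 9.8
Step 2: Compute squared deviations from the mean:
  (17 - 9.8)^2 = 51.84
  (1 - 9.8)^2 = 77.44
  (7 - 9.8)^2 = 7.84
  (4 - 9.8)^2 = 33.64
  (20 - 9.8)^2 = 104.04
Step 3: Sum of squared deviations = 274.8
Step 4: Sample variance = 274.8 / 4 = 68.7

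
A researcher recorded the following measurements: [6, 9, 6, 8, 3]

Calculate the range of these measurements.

6

Step 1: Identify the maximum value: max = 9
Step 2: Identify the minimum value: min = 3
Step 3: Range = max - min = 9 - 3 = 6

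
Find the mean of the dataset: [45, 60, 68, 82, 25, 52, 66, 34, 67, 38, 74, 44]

54.5833

Step 1: Sum all values: 45 + 60 + 68 + 82 + 25 + 52 + 66 + 34 + 67 + 38 + 74 + 44 = 655
Step 2: Count the number of values: n = 12
Step 3: Mean = sum / n = 655 / 12 = 54.5833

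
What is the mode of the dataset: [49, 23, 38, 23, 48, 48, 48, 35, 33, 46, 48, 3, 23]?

48

Step 1: Count the frequency of each value:
  3: appears 1 time(s)
  23: appears 3 time(s)
  33: appears 1 time(s)
  35: appears 1 time(s)
  38: appears 1 time(s)
  46: appears 1 time(s)
  48: appears 4 time(s)
  49: appears 1 time(s)
Step 2: The value 48 appears most frequently (4 times).
Step 3: Mode = 48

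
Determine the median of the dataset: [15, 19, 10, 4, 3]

10

Step 1: Sort the data in ascending order: [3, 4, 10, 15, 19]
Step 2: The number of values is n = 5.
Step 3: Since n is odd, the median is the middle value at position 3: 10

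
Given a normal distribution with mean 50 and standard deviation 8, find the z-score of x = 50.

0

Step 1: Recall the z-score formula: z = (x - mu) / sigma
Step 2: Substitute values: z = (50 - 50) / 8
Step 3: z = 0 / 8 = 0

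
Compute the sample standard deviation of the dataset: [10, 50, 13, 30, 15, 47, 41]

16.9397

Step 1: Compute the mean: 29.4286
Step 2: Sum of squared deviations from the mean: 1721.7143
Step 3: Sample variance = 1721.7143 / 6 = 286.9524
Step 4: Standard deviation = sqrt(286.9524) = 16.9397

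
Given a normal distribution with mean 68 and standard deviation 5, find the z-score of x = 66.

-0.4

Step 1: Recall the z-score formula: z = (x - mu) / sigma
Step 2: Substitute values: z = (66 - 68) / 5
Step 3: z = -2 / 5 = -0.4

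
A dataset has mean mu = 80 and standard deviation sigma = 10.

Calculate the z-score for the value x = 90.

1

Step 1: Recall the z-score formula: z = (x - mu) / sigma
Step 2: Substitute values: z = (90 - 80) / 10
Step 3: z = 10 / 10 = 1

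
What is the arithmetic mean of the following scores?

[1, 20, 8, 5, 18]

10.4

Step 1: Sum all values: 1 + 20 + 8 + 5 + 18 = 52
Step 2: Count the number of values: n = 5
Step 3: Mean = sum / n = 52 / 5 = 10.4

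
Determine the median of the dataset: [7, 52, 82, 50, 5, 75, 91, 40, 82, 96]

63.5

Step 1: Sort the data in ascending order: [5, 7, 40, 50, 52, 75, 82, 82, 91, 96]
Step 2: The number of values is n = 10.
Step 3: Since n is even, the median is the average of positions 5 and 6:
  Median = (52 + 75) / 2 = 63.5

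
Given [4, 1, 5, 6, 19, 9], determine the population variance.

32.8889

Step 1: Compute the mean: (4 + 1 + 5 + 6 + 19 + 9) / 6 = 7.3333
Step 2: Compute squared deviations from the mean:
  (4 - 7.3333)^2 = 11.1111
  (1 - 7.3333)^2 = 40.1111
  (5 - 7.3333)^2 = 5.4444
  (6 - 7.3333)^2 = 1.7778
  (19 - 7.3333)^2 = 136.1111
  (9 - 7.3333)^2 = 2.7778
Step 3: Sum of squared deviations = 197.3333
Step 4: Population variance = 197.3333 / 6 = 32.8889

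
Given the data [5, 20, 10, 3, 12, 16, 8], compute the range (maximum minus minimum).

17

Step 1: Identify the maximum value: max = 20
Step 2: Identify the minimum value: min = 3
Step 3: Range = max - min = 20 - 3 = 17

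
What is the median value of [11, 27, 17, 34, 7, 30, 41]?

27

Step 1: Sort the data in ascending order: [7, 11, 17, 27, 30, 34, 41]
Step 2: The number of values is n = 7.
Step 3: Since n is odd, the median is the middle value at position 4: 27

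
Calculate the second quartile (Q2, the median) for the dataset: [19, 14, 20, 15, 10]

15

Step 1: Sort the data: [10, 14, 15, 19, 20]
Step 2: n = 5
Step 3: Q2 is the median. Since n is odd, it is the middle value at position 3: 15
Step 4: Q2 = 15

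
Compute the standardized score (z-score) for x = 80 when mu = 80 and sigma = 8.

0

Step 1: Recall the z-score formula: z = (x - mu) / sigma
Step 2: Substitute values: z = (80 - 80) / 8
Step 3: z = 0 / 8 = 0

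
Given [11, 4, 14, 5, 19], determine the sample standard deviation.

6.269

Step 1: Compute the mean: 10.6
Step 2: Sum of squared deviations from the mean: 157.2
Step 3: Sample variance = 157.2 / 4 = 39.3
Step 4: Standard deviation = sqrt(39.3) = 6.269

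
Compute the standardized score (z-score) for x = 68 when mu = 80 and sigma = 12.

-1

Step 1: Recall the z-score formula: z = (x - mu) / sigma
Step 2: Substitute values: z = (68 - 80) / 12
Step 3: z = -12 / 12 = -1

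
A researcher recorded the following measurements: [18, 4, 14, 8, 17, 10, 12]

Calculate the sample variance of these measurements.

24.8095

Step 1: Compute the mean: (18 + 4 + 14 + 8 + 17 + 10 + 12) / 7 = 11.8571
Step 2: Compute squared deviations from the mean:
  (18 - 11.8571)^2 = 37.7347
  (4 - 11.8571)^2 = 61.7347
  (14 - 11.8571)^2 = 4.5918
  (8 - 11.8571)^2 = 14.8776
  (17 - 11.8571)^2 = 26.449
  (10 - 11.8571)^2 = 3.449
  (12 - 11.8571)^2 = 0.0204
Step 3: Sum of squared deviations = 148.8571
Step 4: Sample variance = 148.8571 / 6 = 24.8095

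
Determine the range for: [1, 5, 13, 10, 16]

15

Step 1: Identify the maximum value: max = 16
Step 2: Identify the minimum value: min = 1
Step 3: Range = max - min = 16 - 1 = 15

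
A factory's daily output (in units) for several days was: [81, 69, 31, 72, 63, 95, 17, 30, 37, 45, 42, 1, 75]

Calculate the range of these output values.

94

Step 1: Identify the maximum value: max = 95
Step 2: Identify the minimum value: min = 1
Step 3: Range = max - min = 95 - 1 = 94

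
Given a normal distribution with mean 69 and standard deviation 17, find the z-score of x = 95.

1.5294

Step 1: Recall the z-score formula: z = (x - mu) / sigma
Step 2: Substitute values: z = (95 - 69) / 17
Step 3: z = 26 / 17 = 1.5294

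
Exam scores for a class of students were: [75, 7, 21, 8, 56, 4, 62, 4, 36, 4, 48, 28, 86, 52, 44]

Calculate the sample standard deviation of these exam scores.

27.4452

Step 1: Compute the mean: 35.6667
Step 2: Sum of squared deviations from the mean: 10545.3333
Step 3: Sample variance = 10545.3333 / 14 = 753.2381
Step 4: Standard deviation = sqrt(753.2381) = 27.4452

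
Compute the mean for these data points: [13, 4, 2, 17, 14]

10

Step 1: Sum all values: 13 + 4 + 2 + 17 + 14 = 50
Step 2: Count the number of values: n = 5
Step 3: Mean = sum / n = 50 / 5 = 10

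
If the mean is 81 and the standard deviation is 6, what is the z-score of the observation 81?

0

Step 1: Recall the z-score formula: z = (x - mu) / sigma
Step 2: Substitute values: z = (81 - 81) / 6
Step 3: z = 0 / 6 = 0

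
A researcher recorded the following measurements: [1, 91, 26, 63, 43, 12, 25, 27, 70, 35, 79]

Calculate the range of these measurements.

90

Step 1: Identify the maximum value: max = 91
Step 2: Identify the minimum value: min = 1
Step 3: Range = max - min = 91 - 1 = 90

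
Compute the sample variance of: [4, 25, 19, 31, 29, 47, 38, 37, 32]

152.8611

Step 1: Compute the mean: (4 + 25 + 19 + 31 + 29 + 47 + 38 + 37 + 32) / 9 = 29.1111
Step 2: Compute squared deviations from the mean:
  (4 - 29.1111)^2 = 630.5679
  (25 - 29.1111)^2 = 16.9012
  (19 - 29.1111)^2 = 102.2346
  (31 - 29.1111)^2 = 3.5679
  (29 - 29.1111)^2 = 0.0123
  (47 - 29.1111)^2 = 320.0123
  (38 - 29.1111)^2 = 79.0123
  (37 - 29.1111)^2 = 62.2346
  (32 - 29.1111)^2 = 8.3457
Step 3: Sum of squared deviations = 1222.8889
Step 4: Sample variance = 1222.8889 / 8 = 152.8611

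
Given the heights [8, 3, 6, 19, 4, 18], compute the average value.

9.6667

Step 1: Sum all values: 8 + 3 + 6 + 19 + 4 + 18 = 58
Step 2: Count the number of values: n = 6
Step 3: Mean = sum / n = 58 / 6 = 9.6667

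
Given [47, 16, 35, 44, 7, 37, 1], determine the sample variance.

341.5714

Step 1: Compute the mean: (47 + 16 + 35 + 44 + 7 + 37 + 1) / 7 = 26.7143
Step 2: Compute squared deviations from the mean:
  (47 - 26.7143)^2 = 411.5102
  (16 - 26.7143)^2 = 114.7959
  (35 - 26.7143)^2 = 68.6531
  (44 - 26.7143)^2 = 298.7959
  (7 - 26.7143)^2 = 388.6531
  (37 - 26.7143)^2 = 105.7959
  (1 - 26.7143)^2 = 661.2245
Step 3: Sum of squared deviations = 2049.4286
Step 4: Sample variance = 2049.4286 / 6 = 341.5714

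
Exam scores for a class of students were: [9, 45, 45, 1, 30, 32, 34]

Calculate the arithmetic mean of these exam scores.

28

Step 1: Sum all values: 9 + 45 + 45 + 1 + 30 + 32 + 34 = 196
Step 2: Count the number of values: n = 7
Step 3: Mean = sum / n = 196 / 7 = 28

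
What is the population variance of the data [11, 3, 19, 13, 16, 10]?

25.3333

Step 1: Compute the mean: (11 + 3 + 19 + 13 + 16 + 10) / 6 = 12
Step 2: Compute squared deviations from the mean:
  (11 - 12)^2 = 1
  (3 - 12)^2 = 81
  (19 - 12)^2 = 49
  (13 - 12)^2 = 1
  (16 - 12)^2 = 16
  (10 - 12)^2 = 4
Step 3: Sum of squared deviations = 152
Step 4: Population variance = 152 / 6 = 25.3333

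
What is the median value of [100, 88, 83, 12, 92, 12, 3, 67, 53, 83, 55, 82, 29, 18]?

61

Step 1: Sort the data in ascending order: [3, 12, 12, 18, 29, 53, 55, 67, 82, 83, 83, 88, 92, 100]
Step 2: The number of values is n = 14.
Step 3: Since n is even, the median is the average of positions 7 and 8:
  Median = (55 + 67) / 2 = 61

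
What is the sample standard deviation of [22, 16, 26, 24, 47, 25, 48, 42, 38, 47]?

12.1312

Step 1: Compute the mean: 33.5
Step 2: Sum of squared deviations from the mean: 1324.5
Step 3: Sample variance = 1324.5 / 9 = 147.1667
Step 4: Standard deviation = sqrt(147.1667) = 12.1312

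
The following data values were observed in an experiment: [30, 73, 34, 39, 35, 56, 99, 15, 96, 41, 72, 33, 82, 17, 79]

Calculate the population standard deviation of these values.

27.0106

Step 1: Compute the mean: 53.4
Step 2: Sum of squared deviations from the mean: 10943.6
Step 3: Population variance = 10943.6 / 15 = 729.5733
Step 4: Standard deviation = sqrt(729.5733) = 27.0106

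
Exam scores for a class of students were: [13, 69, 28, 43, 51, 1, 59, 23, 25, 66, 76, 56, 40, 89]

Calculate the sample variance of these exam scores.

647.9396

Step 1: Compute the mean: (13 + 69 + 28 + 43 + 51 + 1 + 59 + 23 + 25 + 66 + 76 + 56 + 40 + 89) / 14 = 45.6429
Step 2: Compute squared deviations from the mean:
  (13 - 45.6429)^2 = 1065.5561
  (69 - 45.6429)^2 = 545.5561
  (28 - 45.6429)^2 = 311.2704
  (43 - 45.6429)^2 = 6.9847
  (51 - 45.6429)^2 = 28.699
  (1 - 45.6429)^2 = 1992.9847
  (59 - 45.6429)^2 = 178.4133
  (23 - 45.6429)^2 = 512.699
  (25 - 45.6429)^2 = 426.1276
  (66 - 45.6429)^2 = 414.4133
  (76 - 45.6429)^2 = 921.5561
  (56 - 45.6429)^2 = 107.2704
  (40 - 45.6429)^2 = 31.8418
  (89 - 45.6429)^2 = 1879.8418
Step 3: Sum of squared deviations = 8423.2143
Step 4: Sample variance = 8423.2143 / 13 = 647.9396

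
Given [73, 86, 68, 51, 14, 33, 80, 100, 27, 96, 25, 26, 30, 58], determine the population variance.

794.5969

Step 1: Compute the mean: (73 + 86 + 68 + 51 + 14 + 33 + 80 + 100 + 27 + 96 + 25 + 26 + 30 + 58) / 14 = 54.7857
Step 2: Compute squared deviations from the mean:
  (73 - 54.7857)^2 = 331.7602
  (86 - 54.7857)^2 = 974.3316
  (68 - 54.7857)^2 = 174.6173
  (51 - 54.7857)^2 = 14.3316
  (14 - 54.7857)^2 = 1663.4745
  (33 - 54.7857)^2 = 474.6173
  (80 - 54.7857)^2 = 635.7602
  (100 - 54.7857)^2 = 2044.3316
  (27 - 54.7857)^2 = 772.0459
  (96 - 54.7857)^2 = 1698.6173
  (25 - 54.7857)^2 = 887.1888
  (26 - 54.7857)^2 = 828.6173
  (30 - 54.7857)^2 = 614.3316
  (58 - 54.7857)^2 = 10.3316
Step 3: Sum of squared deviations = 11124.3571
Step 4: Population variance = 11124.3571 / 14 = 794.5969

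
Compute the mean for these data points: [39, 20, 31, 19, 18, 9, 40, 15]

23.875

Step 1: Sum all values: 39 + 20 + 31 + 19 + 18 + 9 + 40 + 15 = 191
Step 2: Count the number of values: n = 8
Step 3: Mean = sum / n = 191 / 8 = 23.875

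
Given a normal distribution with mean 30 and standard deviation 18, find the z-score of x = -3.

-1.8333

Step 1: Recall the z-score formula: z = (x - mu) / sigma
Step 2: Substitute values: z = (-3 - 30) / 18
Step 3: z = -33 / 18 = -1.8333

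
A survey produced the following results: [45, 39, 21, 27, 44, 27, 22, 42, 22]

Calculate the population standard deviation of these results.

9.6199

Step 1: Compute the mean: 32.1111
Step 2: Sum of squared deviations from the mean: 832.8889
Step 3: Population variance = 832.8889 / 9 = 92.5432
Step 4: Standard deviation = sqrt(92.5432) = 9.6199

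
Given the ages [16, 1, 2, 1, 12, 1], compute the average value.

5.5

Step 1: Sum all values: 16 + 1 + 2 + 1 + 12 + 1 = 33
Step 2: Count the number of values: n = 6
Step 3: Mean = sum / n = 33 / 6 = 5.5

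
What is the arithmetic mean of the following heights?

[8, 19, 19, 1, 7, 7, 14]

10.7143

Step 1: Sum all values: 8 + 19 + 19 + 1 + 7 + 7 + 14 = 75
Step 2: Count the number of values: n = 7
Step 3: Mean = sum / n = 75 / 7 = 10.7143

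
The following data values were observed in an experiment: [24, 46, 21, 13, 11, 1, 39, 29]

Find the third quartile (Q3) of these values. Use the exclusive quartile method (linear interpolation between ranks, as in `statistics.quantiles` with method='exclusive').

36.5

Step 1: Sort the data: [1, 11, 13, 21, 24, 29, 39, 46]
Step 2: n = 8
Step 3: Using the exclusive quartile method:
  Q1 = 11.5
  Q2 (median) = 22.5
  Q3 = 36.5
  IQR = Q3 - Q1 = 36.5 - 11.5 = 25
Step 4: Q3 = 36.5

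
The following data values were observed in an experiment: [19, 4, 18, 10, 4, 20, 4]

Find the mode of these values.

4

Step 1: Count the frequency of each value:
  4: appears 3 time(s)
  10: appears 1 time(s)
  18: appears 1 time(s)
  19: appears 1 time(s)
  20: appears 1 time(s)
Step 2: The value 4 appears most frequently (3 times).
Step 3: Mode = 4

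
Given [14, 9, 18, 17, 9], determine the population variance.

14.64

Step 1: Compute the mean: (14 + 9 + 18 + 17 + 9) / 5 = 13.4
Step 2: Compute squared deviations from the mean:
  (14 - 13.4)^2 = 0.36
  (9 - 13.4)^2 = 19.36
  (18 - 13.4)^2 = 21.16
  (17 - 13.4)^2 = 12.96
  (9 - 13.4)^2 = 19.36
Step 3: Sum of squared deviations = 73.2
Step 4: Population variance = 73.2 / 5 = 14.64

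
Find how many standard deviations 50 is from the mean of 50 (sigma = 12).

0

Step 1: Recall the z-score formula: z = (x - mu) / sigma
Step 2: Substitute values: z = (50 - 50) / 12
Step 3: z = 0 / 12 = 0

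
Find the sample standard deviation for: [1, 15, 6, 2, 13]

6.3482

Step 1: Compute the mean: 7.4
Step 2: Sum of squared deviations from the mean: 161.2
Step 3: Sample variance = 161.2 / 4 = 40.3
Step 4: Standard deviation = sqrt(40.3) = 6.3482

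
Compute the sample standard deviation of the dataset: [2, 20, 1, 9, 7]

7.5961

Step 1: Compute the mean: 7.8
Step 2: Sum of squared deviations from the mean: 230.8
Step 3: Sample variance = 230.8 / 4 = 57.7
Step 4: Standard deviation = sqrt(57.7) = 7.5961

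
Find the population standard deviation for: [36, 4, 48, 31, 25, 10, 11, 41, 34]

14.3759

Step 1: Compute the mean: 26.6667
Step 2: Sum of squared deviations from the mean: 1860
Step 3: Population variance = 1860 / 9 = 206.6667
Step 4: Standard deviation = sqrt(206.6667) = 14.3759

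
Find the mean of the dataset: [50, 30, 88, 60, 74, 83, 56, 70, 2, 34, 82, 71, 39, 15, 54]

53.8667

Step 1: Sum all values: 50 + 30 + 88 + 60 + 74 + 83 + 56 + 70 + 2 + 34 + 82 + 71 + 39 + 15 + 54 = 808
Step 2: Count the number of values: n = 15
Step 3: Mean = sum / n = 808 / 15 = 53.8667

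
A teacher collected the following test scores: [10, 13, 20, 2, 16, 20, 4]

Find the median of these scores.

13

Step 1: Sort the data in ascending order: [2, 4, 10, 13, 16, 20, 20]
Step 2: The number of values is n = 7.
Step 3: Since n is odd, the median is the middle value at position 4: 13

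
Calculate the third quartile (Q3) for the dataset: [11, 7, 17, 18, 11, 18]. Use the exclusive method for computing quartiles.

18

Step 1: Sort the data: [7, 11, 11, 17, 18, 18]
Step 2: n = 6
Step 3: Using the exclusive quartile method:
  Q1 = 10
  Q2 (median) = 14
  Q3 = 18
  IQR = Q3 - Q1 = 18 - 10 = 8
Step 4: Q3 = 18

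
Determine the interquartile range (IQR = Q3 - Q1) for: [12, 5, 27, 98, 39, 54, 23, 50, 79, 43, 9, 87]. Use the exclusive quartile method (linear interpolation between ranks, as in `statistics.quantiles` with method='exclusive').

58

Step 1: Sort the data: [5, 9, 12, 23, 27, 39, 43, 50, 54, 79, 87, 98]
Step 2: n = 12
Step 3: Using the exclusive quartile method:
  Q1 = 14.75
  Q2 (median) = 41
  Q3 = 72.75
  IQR = Q3 - Q1 = 72.75 - 14.75 = 58
Step 4: IQR = 58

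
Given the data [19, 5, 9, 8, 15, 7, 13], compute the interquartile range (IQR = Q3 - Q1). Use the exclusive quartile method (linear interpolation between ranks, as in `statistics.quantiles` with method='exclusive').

8

Step 1: Sort the data: [5, 7, 8, 9, 13, 15, 19]
Step 2: n = 7
Step 3: Using the exclusive quartile method:
  Q1 = 7
  Q2 (median) = 9
  Q3 = 15
  IQR = Q3 - Q1 = 15 - 7 = 8
Step 4: IQR = 8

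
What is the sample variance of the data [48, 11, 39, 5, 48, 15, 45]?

360.8095

Step 1: Compute the mean: (48 + 11 + 39 + 5 + 48 + 15 + 45) / 7 = 30.1429
Step 2: Compute squared deviations from the mean:
  (48 - 30.1429)^2 = 318.8776
  (11 - 30.1429)^2 = 366.449
  (39 - 30.1429)^2 = 78.449
  (5 - 30.1429)^2 = 632.1633
  (48 - 30.1429)^2 = 318.8776
  (15 - 30.1429)^2 = 229.3061
  (45 - 30.1429)^2 = 220.7347
Step 3: Sum of squared deviations = 2164.8571
Step 4: Sample variance = 2164.8571 / 6 = 360.8095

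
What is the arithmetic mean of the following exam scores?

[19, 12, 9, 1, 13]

10.8

Step 1: Sum all values: 19 + 12 + 9 + 1 + 13 = 54
Step 2: Count the number of values: n = 5
Step 3: Mean = sum / n = 54 / 5 = 10.8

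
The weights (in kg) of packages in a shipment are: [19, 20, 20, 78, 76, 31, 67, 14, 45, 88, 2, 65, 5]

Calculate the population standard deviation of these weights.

29.1973

Step 1: Compute the mean: 40.7692
Step 2: Sum of squared deviations from the mean: 11082.3077
Step 3: Population variance = 11082.3077 / 13 = 852.4852
Step 4: Standard deviation = sqrt(852.4852) = 29.1973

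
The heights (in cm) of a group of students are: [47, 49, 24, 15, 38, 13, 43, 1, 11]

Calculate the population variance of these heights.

282.3951

Step 1: Compute the mean: (47 + 49 + 24 + 15 + 38 + 13 + 43 + 1 + 11) / 9 = 26.7778
Step 2: Compute squared deviations from the mean:
  (47 - 26.7778)^2 = 408.9383
  (49 - 26.7778)^2 = 493.8272
  (24 - 26.7778)^2 = 7.716
  (15 - 26.7778)^2 = 138.716
  (38 - 26.7778)^2 = 125.9383
  (13 - 26.7778)^2 = 189.8272
  (43 - 26.7778)^2 = 263.1605
  (1 - 26.7778)^2 = 664.4938
  (11 - 26.7778)^2 = 248.9383
Step 3: Sum of squared deviations = 2541.5556
Step 4: Population variance = 2541.5556 / 9 = 282.3951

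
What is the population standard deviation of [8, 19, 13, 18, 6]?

5.1923

Step 1: Compute the mean: 12.8
Step 2: Sum of squared deviations from the mean: 134.8
Step 3: Population variance = 134.8 / 5 = 26.96
Step 4: Standard deviation = sqrt(26.96) = 5.1923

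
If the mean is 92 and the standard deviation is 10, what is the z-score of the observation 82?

-1

Step 1: Recall the z-score formula: z = (x - mu) / sigma
Step 2: Substitute values: z = (82 - 92) / 10
Step 3: z = -10 / 10 = -1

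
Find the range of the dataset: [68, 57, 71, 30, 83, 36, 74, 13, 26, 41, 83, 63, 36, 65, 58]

70

Step 1: Identify the maximum value: max = 83
Step 2: Identify the minimum value: min = 13
Step 3: Range = max - min = 83 - 13 = 70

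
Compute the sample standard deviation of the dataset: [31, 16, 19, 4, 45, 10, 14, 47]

16.0334

Step 1: Compute the mean: 23.25
Step 2: Sum of squared deviations from the mean: 1799.5
Step 3: Sample variance = 1799.5 / 7 = 257.0714
Step 4: Standard deviation = sqrt(257.0714) = 16.0334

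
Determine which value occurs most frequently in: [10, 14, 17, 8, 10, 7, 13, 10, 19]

10

Step 1: Count the frequency of each value:
  7: appears 1 time(s)
  8: appears 1 time(s)
  10: appears 3 time(s)
  13: appears 1 time(s)
  14: appears 1 time(s)
  17: appears 1 time(s)
  19: appears 1 time(s)
Step 2: The value 10 appears most frequently (3 times).
Step 3: Mode = 10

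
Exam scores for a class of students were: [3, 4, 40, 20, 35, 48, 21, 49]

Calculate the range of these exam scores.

46

Step 1: Identify the maximum value: max = 49
Step 2: Identify the minimum value: min = 3
Step 3: Range = max - min = 49 - 3 = 46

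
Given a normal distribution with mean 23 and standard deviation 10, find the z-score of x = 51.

2.8

Step 1: Recall the z-score formula: z = (x - mu) / sigma
Step 2: Substitute values: z = (51 - 23) / 10
Step 3: z = 28 / 10 = 2.8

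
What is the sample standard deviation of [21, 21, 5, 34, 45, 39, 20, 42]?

13.7938

Step 1: Compute the mean: 28.375
Step 2: Sum of squared deviations from the mean: 1331.875
Step 3: Sample variance = 1331.875 / 7 = 190.2679
Step 4: Standard deviation = sqrt(190.2679) = 13.7938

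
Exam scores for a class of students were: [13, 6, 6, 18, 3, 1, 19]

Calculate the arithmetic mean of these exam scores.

9.4286

Step 1: Sum all values: 13 + 6 + 6 + 18 + 3 + 1 + 19 = 66
Step 2: Count the number of values: n = 7
Step 3: Mean = sum / n = 66 / 7 = 9.4286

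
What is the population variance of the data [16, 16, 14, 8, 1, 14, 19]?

31.9592

Step 1: Compute the mean: (16 + 16 + 14 + 8 + 1 + 14 + 19) / 7 = 12.5714
Step 2: Compute squared deviations from the mean:
  (16 - 12.5714)^2 = 11.7551
  (16 - 12.5714)^2 = 11.7551
  (14 - 12.5714)^2 = 2.0408
  (8 - 12.5714)^2 = 20.898
  (1 - 12.5714)^2 = 133.898
  (14 - 12.5714)^2 = 2.0408
  (19 - 12.5714)^2 = 41.3265
Step 3: Sum of squared deviations = 223.7143
Step 4: Population variance = 223.7143 / 7 = 31.9592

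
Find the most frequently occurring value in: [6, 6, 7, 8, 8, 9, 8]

8

Step 1: Count the frequency of each value:
  6: appears 2 time(s)
  7: appears 1 time(s)
  8: appears 3 time(s)
  9: appears 1 time(s)
Step 2: The value 8 appears most frequently (3 times).
Step 3: Mode = 8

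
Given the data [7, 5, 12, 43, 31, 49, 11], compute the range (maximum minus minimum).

44

Step 1: Identify the maximum value: max = 49
Step 2: Identify the minimum value: min = 5
Step 3: Range = max - min = 49 - 5 = 44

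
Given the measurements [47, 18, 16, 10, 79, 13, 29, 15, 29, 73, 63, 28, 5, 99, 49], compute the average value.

38.2

Step 1: Sum all values: 47 + 18 + 16 + 10 + 79 + 13 + 29 + 15 + 29 + 73 + 63 + 28 + 5 + 99 + 49 = 573
Step 2: Count the number of values: n = 15
Step 3: Mean = sum / n = 573 / 15 = 38.2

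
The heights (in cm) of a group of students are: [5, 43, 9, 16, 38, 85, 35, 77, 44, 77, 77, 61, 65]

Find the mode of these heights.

77

Step 1: Count the frequency of each value:
  5: appears 1 time(s)
  9: appears 1 time(s)
  16: appears 1 time(s)
  35: appears 1 time(s)
  38: appears 1 time(s)
  43: appears 1 time(s)
  44: appears 1 time(s)
  61: appears 1 time(s)
  65: appears 1 time(s)
  77: appears 3 time(s)
  85: appears 1 time(s)
Step 2: The value 77 appears most frequently (3 times).
Step 3: Mode = 77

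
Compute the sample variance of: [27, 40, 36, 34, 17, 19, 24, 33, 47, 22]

94.3222

Step 1: Compute the mean: (27 + 40 + 36 + 34 + 17 + 19 + 24 + 33 + 47 + 22) / 10 = 29.9
Step 2: Compute squared deviations from the mean:
  (27 - 29.9)^2 = 8.41
  (40 - 29.9)^2 = 102.01
  (36 - 29.9)^2 = 37.21
  (34 - 29.9)^2 = 16.81
  (17 - 29.9)^2 = 166.41
  (19 - 29.9)^2 = 118.81
  (24 - 29.9)^2 = 34.81
  (33 - 29.9)^2 = 9.61
  (47 - 29.9)^2 = 292.41
  (22 - 29.9)^2 = 62.41
Step 3: Sum of squared deviations = 848.9
Step 4: Sample variance = 848.9 / 9 = 94.3222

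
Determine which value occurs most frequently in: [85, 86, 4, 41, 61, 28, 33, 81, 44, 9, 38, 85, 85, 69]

85

Step 1: Count the frequency of each value:
  4: appears 1 time(s)
  9: appears 1 time(s)
  28: appears 1 time(s)
  33: appears 1 time(s)
  38: appears 1 time(s)
  41: appears 1 time(s)
  44: appears 1 time(s)
  61: appears 1 time(s)
  69: appears 1 time(s)
  81: appears 1 time(s)
  85: appears 3 time(s)
  86: appears 1 time(s)
Step 2: The value 85 appears most frequently (3 times).
Step 3: Mode = 85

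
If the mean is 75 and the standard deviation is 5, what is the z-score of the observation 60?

-3

Step 1: Recall the z-score formula: z = (x - mu) / sigma
Step 2: Substitute values: z = (60 - 75) / 5
Step 3: z = -15 / 5 = -3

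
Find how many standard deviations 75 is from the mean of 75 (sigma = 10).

0

Step 1: Recall the z-score formula: z = (x - mu) / sigma
Step 2: Substitute values: z = (75 - 75) / 10
Step 3: z = 0 / 10 = 0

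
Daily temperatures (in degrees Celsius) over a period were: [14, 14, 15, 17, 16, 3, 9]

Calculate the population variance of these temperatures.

20.8163

Step 1: Compute the mean: (14 + 14 + 15 + 17 + 16 + 3 + 9) / 7 = 12.5714
Step 2: Compute squared deviations from the mean:
  (14 - 12.5714)^2 = 2.0408
  (14 - 12.5714)^2 = 2.0408
  (15 - 12.5714)^2 = 5.898
  (17 - 12.5714)^2 = 19.6122
  (16 - 12.5714)^2 = 11.7551
  (3 - 12.5714)^2 = 91.6122
  (9 - 12.5714)^2 = 12.7551
Step 3: Sum of squared deviations = 145.7143
Step 4: Population variance = 145.7143 / 7 = 20.8163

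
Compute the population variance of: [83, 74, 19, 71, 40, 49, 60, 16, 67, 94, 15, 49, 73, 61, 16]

639.3156

Step 1: Compute the mean: (83 + 74 + 19 + 71 + 40 + 49 + 60 + 16 + 67 + 94 + 15 + 49 + 73 + 61 + 16) / 15 = 52.4667
Step 2: Compute squared deviations from the mean:
  (83 - 52.4667)^2 = 932.2844
  (74 - 52.4667)^2 = 463.6844
  (19 - 52.4667)^2 = 1120.0178
  (71 - 52.4667)^2 = 343.4844
  (40 - 52.4667)^2 = 155.4178
  (49 - 52.4667)^2 = 12.0178
  (60 - 52.4667)^2 = 56.7511
  (16 - 52.4667)^2 = 1329.8178
  (67 - 52.4667)^2 = 211.2178
  (94 - 52.4667)^2 = 1725.0178
  (15 - 52.4667)^2 = 1403.7511
  (49 - 52.4667)^2 = 12.0178
  (73 - 52.4667)^2 = 421.6178
  (61 - 52.4667)^2 = 72.8178
  (16 - 52.4667)^2 = 1329.8178
Step 3: Sum of squared deviations = 9589.7333
Step 4: Population variance = 9589.7333 / 15 = 639.3156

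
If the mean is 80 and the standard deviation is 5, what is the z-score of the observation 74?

-1.2

Step 1: Recall the z-score formula: z = (x - mu) / sigma
Step 2: Substitute values: z = (74 - 80) / 5
Step 3: z = -6 / 5 = -1.2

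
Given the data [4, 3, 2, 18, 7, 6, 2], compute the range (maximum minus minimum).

16

Step 1: Identify the maximum value: max = 18
Step 2: Identify the minimum value: min = 2
Step 3: Range = max - min = 18 - 2 = 16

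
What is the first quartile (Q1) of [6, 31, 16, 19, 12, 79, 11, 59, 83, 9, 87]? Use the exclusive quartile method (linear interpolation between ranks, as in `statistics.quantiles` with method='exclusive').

11

Step 1: Sort the data: [6, 9, 11, 12, 16, 19, 31, 59, 79, 83, 87]
Step 2: n = 11
Step 3: Using the exclusive quartile method:
  Q1 = 11
  Q2 (median) = 19
  Q3 = 79
  IQR = Q3 - Q1 = 79 - 11 = 68
Step 4: Q1 = 11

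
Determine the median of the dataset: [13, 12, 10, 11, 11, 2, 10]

11

Step 1: Sort the data in ascending order: [2, 10, 10, 11, 11, 12, 13]
Step 2: The number of values is n = 7.
Step 3: Since n is odd, the median is the middle value at position 4: 11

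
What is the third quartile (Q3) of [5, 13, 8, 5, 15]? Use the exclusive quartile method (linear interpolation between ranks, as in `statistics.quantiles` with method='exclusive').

14

Step 1: Sort the data: [5, 5, 8, 13, 15]
Step 2: n = 5
Step 3: Using the exclusive quartile method:
  Q1 = 5
  Q2 (median) = 8
  Q3 = 14
  IQR = Q3 - Q1 = 14 - 5 = 9
Step 4: Q3 = 14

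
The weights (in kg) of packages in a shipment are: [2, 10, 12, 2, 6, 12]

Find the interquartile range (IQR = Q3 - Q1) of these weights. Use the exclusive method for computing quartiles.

10

Step 1: Sort the data: [2, 2, 6, 10, 12, 12]
Step 2: n = 6
Step 3: Using the exclusive quartile method:
  Q1 = 2
  Q2 (median) = 8
  Q3 = 12
  IQR = Q3 - Q1 = 12 - 2 = 10
Step 4: IQR = 10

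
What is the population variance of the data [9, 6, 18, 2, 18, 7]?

36.3333

Step 1: Compute the mean: (9 + 6 + 18 + 2 + 18 + 7) / 6 = 10
Step 2: Compute squared deviations from the mean:
  (9 - 10)^2 = 1
  (6 - 10)^2 = 16
  (18 - 10)^2 = 64
  (2 - 10)^2 = 64
  (18 - 10)^2 = 64
  (7 - 10)^2 = 9
Step 3: Sum of squared deviations = 218
Step 4: Population variance = 218 / 6 = 36.3333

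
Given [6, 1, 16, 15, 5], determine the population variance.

34.64

Step 1: Compute the mean: (6 + 1 + 16 + 15 + 5) / 5 = 8.6
Step 2: Compute squared deviations from the mean:
  (6 - 8.6)^2 = 6.76
  (1 - 8.6)^2 = 57.76
  (16 - 8.6)^2 = 54.76
  (15 - 8.6)^2 = 40.96
  (5 - 8.6)^2 = 12.96
Step 3: Sum of squared deviations = 173.2
Step 4: Population variance = 173.2 / 5 = 34.64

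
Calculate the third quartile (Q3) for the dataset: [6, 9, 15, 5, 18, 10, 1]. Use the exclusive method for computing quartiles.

15

Step 1: Sort the data: [1, 5, 6, 9, 10, 15, 18]
Step 2: n = 7
Step 3: Using the exclusive quartile method:
  Q1 = 5
  Q2 (median) = 9
  Q3 = 15
  IQR = Q3 - Q1 = 15 - 5 = 10
Step 4: Q3 = 15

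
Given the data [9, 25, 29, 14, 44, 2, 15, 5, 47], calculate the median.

15

Step 1: Sort the data in ascending order: [2, 5, 9, 14, 15, 25, 29, 44, 47]
Step 2: The number of values is n = 9.
Step 3: Since n is odd, the median is the middle value at position 5: 15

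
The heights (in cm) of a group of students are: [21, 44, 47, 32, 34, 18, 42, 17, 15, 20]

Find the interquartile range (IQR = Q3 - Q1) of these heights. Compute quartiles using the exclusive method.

24.75

Step 1: Sort the data: [15, 17, 18, 20, 21, 32, 34, 42, 44, 47]
Step 2: n = 10
Step 3: Using the exclusive quartile method:
  Q1 = 17.75
  Q2 (median) = 26.5
  Q3 = 42.5
  IQR = Q3 - Q1 = 42.5 - 17.75 = 24.75
Step 4: IQR = 24.75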